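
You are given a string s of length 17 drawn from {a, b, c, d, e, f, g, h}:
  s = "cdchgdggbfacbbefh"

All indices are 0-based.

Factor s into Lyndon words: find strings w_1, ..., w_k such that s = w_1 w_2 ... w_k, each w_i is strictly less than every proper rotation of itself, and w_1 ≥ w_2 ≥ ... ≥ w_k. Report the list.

emit factor 1: 'cdchgdgg' (i=0, period=8)
emit factor 2: 'bf' (i=8, period=2)
emit factor 3: 'acbbefh' (i=10, period=7)

["cdchgdgg", "bf", "acbbefh"]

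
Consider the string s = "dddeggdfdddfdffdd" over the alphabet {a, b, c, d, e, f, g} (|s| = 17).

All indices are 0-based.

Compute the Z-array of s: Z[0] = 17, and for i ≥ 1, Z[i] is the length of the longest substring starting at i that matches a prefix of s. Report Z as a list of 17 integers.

[17, 2, 1, 0, 0, 0, 1, 0, 3, 2, 1, 0, 1, 0, 0, 2, 1]

Z[0]=17
i=1: fresh scan; Z[1]=2 extend→box=[1,3)
i=2: min(r-i=1, Z[1]=2)=1; Z[2]=1
i=3: fresh scan; Z[3]=0
i=4: fresh scan; Z[4]=0
i=5: fresh scan; Z[5]=0
i=6: fresh scan; Z[6]=1 extend→box=[6,7)
i=7: fresh scan; Z[7]=0
i=8: fresh scan; Z[8]=3 extend→box=[8,11)
i=9: min(r-i=2, Z[1]=2)=2; Z[9]=2
i=10: min(r-i=1, Z[2]=1)=1; Z[10]=1
i=11: fresh scan; Z[11]=0
i=12: fresh scan; Z[12]=1 extend→box=[12,13)
i=13: fresh scan; Z[13]=0
i=14: fresh scan; Z[14]=0
i=15: fresh scan; Z[15]=2 extend→box=[15,17)
i=16: min(r-i=1, Z[1]=2)=1; Z[16]=1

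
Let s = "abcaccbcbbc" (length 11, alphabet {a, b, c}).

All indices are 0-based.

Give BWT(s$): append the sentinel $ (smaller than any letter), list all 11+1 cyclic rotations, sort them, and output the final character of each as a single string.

rank  rotation      last
    0  $abcaccbcbbc  c
    1  abcaccbcbbc$  $
    2  accbcbbc$abc  c
    3  bbc$abcaccbc  c
    4  bc$abcaccbcb  b
    5  bcaccbcbbc$a  a
    6  bcbbc$abcacc  c
    7  c$abcaccbcbb  b
    8  caccbcbbc$ab  b
    9  cbbc$abcaccb  b
   10  cbcbbc$abcac  c
   11  ccbcbbc$abca  a

c$ccbacbbbca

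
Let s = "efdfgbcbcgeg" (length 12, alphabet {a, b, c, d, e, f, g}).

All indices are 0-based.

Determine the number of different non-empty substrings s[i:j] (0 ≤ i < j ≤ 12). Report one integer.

71

sorted suffixes:
  #0 SA[0]=5  'bcbcgeg'
  #1 SA[1]=7  'bcgeg'
  #2 SA[2]=6  'cbcgeg'
  #3 SA[3]=8  'cgeg'
  #4 SA[4]=2  'dfgbcbcgeg'
  #5 SA[5]=0  'efdfgbcbcgeg'
  #6 SA[6]=10  'eg'
  #7 SA[7]=1  'fdfgbcbcgeg'
  #8 SA[8]=3  'fgbcbcgeg'
  #9 SA[9]=11  'g'
  #10 SA[10]=4  'gbcbcgeg'
  #11 SA[11]=9  'geg'

SA = [5, 7, 6, 8, 2, 0, 10, 1, 3, 11, 4, 9]
rank  pair      lcp
   1  s[5:],s[7:]  2  'bc'
   2  s[7:],s[6:]  0  ''
   3  s[6:],s[8:]  1  'c'
   4  s[8:],s[2:]  0  ''
   5  s[2:],s[0:]  0  ''
   6  s[0:],s[10:]  1  'e'
   7  s[10:],s[1:]  0  ''
   8  s[1:],s[3:]  1  'f'
   9  s[3:],s[11:]  0  ''
  10  s[11:],s[4:]  1  'g'
  11  s[4:],s[9:]  1  'g'

n(n+1)/2 = 12·13/2 = 78
Σ LCP = 0 + 2 + 0 + 1 + 0 + 0 + 1 + 0 + 1 + 0 + 1 + 1 = 7
distinct = 78 − 7 = 71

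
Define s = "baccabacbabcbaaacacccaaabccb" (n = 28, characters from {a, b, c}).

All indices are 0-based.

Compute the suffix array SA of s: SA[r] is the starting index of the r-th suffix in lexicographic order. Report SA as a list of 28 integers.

[21, 13, 22, 14, 4, 9, 23, 15, 6, 1, 17, 27, 12, 8, 5, 0, 10, 24, 20, 3, 16, 26, 11, 7, 19, 2, 25, 18]

rank | idx | suffix
   0 |  21 | aaabccb
   1 |  13 | aaacacccaaabccb
   2 |  22 | aabccb
   3 |  14 | aacacccaaabccb
   4 |   4 | abacbabcbaaacacccaaabccb
   5 |   9 | abcbaaacacccaaabccb
   6 |  23 | abccb
   7 |  15 | acacccaaabccb
   8 |   6 | acbabcbaaacacccaaabccb
   9 |   1 | accabacbabcbaaacacccaaabccb
  10 |  17 | acccaaabccb
  11 |  27 | b
  12 |  12 | baaacacccaaabccb
  13 |   8 | babcbaaacacccaaabccb
  14 |   5 | bacbabcbaaacacccaaabccb
  15 |   0 | baccabacbabcbaaacacccaaabccb
  16 |  10 | bcbaaacacccaaabccb
  17 |  24 | bccb
  18 |  20 | caaabccb
  19 |   3 | cabacbabcbaaacacccaaabccb
  20 |  16 | cacccaaabccb
  21 |  26 | cb
  22 |  11 | cbaaacacccaaabccb
  23 |   7 | cbabcbaaacacccaaabccb
  24 |  19 | ccaaabccb
  25 |   2 | ccabacbabcbaaacacccaaabccb
  26 |  25 | ccb
  27 |  18 | cccaaabccb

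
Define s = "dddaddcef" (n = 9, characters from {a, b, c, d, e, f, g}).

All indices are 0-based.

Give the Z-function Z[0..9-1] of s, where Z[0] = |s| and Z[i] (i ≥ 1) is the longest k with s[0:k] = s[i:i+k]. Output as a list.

Z[0]=9
i=1: i≥r, start 0; Z[1]=2 scan→box=[1,3)
i=2: min(r-i=1, Z[1]=2)=1; Z[2]=1
i=3: i≥r, start 0; Z[3]=0
i=4: i≥r, start 0; Z[4]=2 scan→box=[4,6)
i=5: min(r-i=1, Z[1]=2)=1; Z[5]=1
i=6: i≥r, start 0; Z[6]=0
i=7: i≥r, start 0; Z[7]=0
i=8: i≥r, start 0; Z[8]=0

[9, 2, 1, 0, 2, 1, 0, 0, 0]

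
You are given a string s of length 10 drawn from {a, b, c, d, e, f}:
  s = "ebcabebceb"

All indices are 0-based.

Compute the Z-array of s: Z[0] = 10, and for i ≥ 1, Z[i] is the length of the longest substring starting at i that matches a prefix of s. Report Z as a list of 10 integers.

[10, 0, 0, 0, 0, 3, 0, 0, 2, 0]

Z[0]=10
i=1: outside box; Z[1]=0
i=2: outside box; Z[2]=0
i=3: outside box; Z[3]=0
i=4: outside box; Z[4]=0
i=5: outside box; Z[5]=3 grow→box=[5,8)
i=6: min(r-i=2, Z[1]=0)=0; Z[6]=0
i=7: min(r-i=1, Z[2]=0)=0; Z[7]=0
i=8: outside box; Z[8]=2 grow→box=[8,10)
i=9: min(r-i=1, Z[1]=0)=0; Z[9]=0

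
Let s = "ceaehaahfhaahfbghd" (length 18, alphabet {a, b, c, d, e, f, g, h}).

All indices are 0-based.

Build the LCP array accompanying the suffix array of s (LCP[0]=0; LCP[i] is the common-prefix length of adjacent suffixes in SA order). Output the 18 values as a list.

[0, 4, 1, 1, 3, 0, 0, 0, 0, 1, 0, 1, 0, 0, 5, 1, 1, 2]

rank | idx | suffix
   0 |  10 | aahfbghd
   1 |   5 | aahfhaahfbghd
   2 |   2 | aehaahfhaahfbghd
   3 |  11 | ahfbghd
   4 |   6 | ahfhaahfbghd
   5 |  14 | bghd
   6 |   0 | ceaehaahfhaahfbghd
   7 |  17 | d
   8 |   1 | eaehaahfhaahfbghd
   9 |   3 | ehaahfhaahfbghd
  10 |  13 | fbghd
  11 |   8 | fhaahfbghd
  12 |  15 | ghd
  13 |   9 | haahfbghd
  14 |   4 | haahfhaahfbghd
  15 |  16 | hd
  16 |  12 | hfbghd
  17 |   7 | hfhaahfbghd

SA = [10, 5, 2, 11, 6, 14, 0, 17, 1, 3, 13, 8, 15, 9, 4, 16, 12, 7]
[i] adj suffixes → lcp
  [1] 10/5 → 4 ('aahf')
  [2] 5/2 → 1 ('a')
  [3] 2/11 → 1 ('a')
  [4] 11/6 → 3 ('ahf')
  [5] 6/14 → 0 ('')
  [6] 14/0 → 0 ('')
  [7] 0/17 → 0 ('')
  [8] 17/1 → 0 ('')
  [9] 1/3 → 1 ('e')
  [10] 3/13 → 0 ('')
  [11] 13/8 → 1 ('f')
  [12] 8/15 → 0 ('')
  [13] 15/9 → 0 ('')
  [14] 9/4 → 5 ('haahf')
  [15] 4/16 → 1 ('h')
  [16] 16/12 → 1 ('h')
  [17] 12/7 → 2 ('hf')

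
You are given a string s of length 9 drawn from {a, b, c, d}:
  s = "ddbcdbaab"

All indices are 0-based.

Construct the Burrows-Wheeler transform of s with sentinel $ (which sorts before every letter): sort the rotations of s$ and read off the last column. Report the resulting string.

rank  rotation    last
    0  $ddbcdbaab  b
    1  aab$ddbcdb  b
    2  ab$ddbcdba  a
    3  b$ddbcdbaa  a
    4  baab$ddbcd  d
    5  bcdbaab$dd  d
    6  cdbaab$ddb  b
    7  dbaab$ddbc  c
    8  dbcdbaab$d  d
    9  ddbcdbaab$  $

bbaaddbcd$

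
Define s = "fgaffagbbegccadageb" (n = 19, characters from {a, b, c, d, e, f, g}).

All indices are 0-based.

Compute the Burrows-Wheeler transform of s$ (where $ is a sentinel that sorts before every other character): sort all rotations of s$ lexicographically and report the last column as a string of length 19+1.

bcgfdegbcgagbfa$faea

rank  rotation              last
    0  $fgaffagbbegccadageb  b
    1  adageb$fgaffagbbegcc  c
    2  affagbbegccadageb$fg  g
    3  agbbegccadageb$fgaff  f
    4  ageb$fgaffagbbegccad  d
    5  b$fgaffagbbegccadage  e
    6  bbegccadageb$fgaffag  g
    7  begccadageb$fgaffagb  b
    8  cadageb$fgaffagbbegc  c
    9  ccadageb$fgaffagbbeg  g
   10  dageb$fgaffagbbegcca  a
   11  eb$fgaffagbbegccadag  g
   12  egccadageb$fgaffagbb  b
   13  fagbbegccadageb$fgaf  f
   14  ffagbbegccadageb$fga  a
   15  fgaffagbbegccadageb$  $
   16  gaffagbbegccadageb$f  f
   17  gbbegccadageb$fgaffa  a
   18  gccadageb$fgaffagbbe  e
   19  geb$fgaffagbbegccada  a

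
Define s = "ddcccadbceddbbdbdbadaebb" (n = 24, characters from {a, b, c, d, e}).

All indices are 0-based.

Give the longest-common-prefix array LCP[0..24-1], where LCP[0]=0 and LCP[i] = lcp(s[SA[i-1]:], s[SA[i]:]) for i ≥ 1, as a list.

[0, 2, 1, 0, 1, 1, 2, 1, 1, 3, 0, 1, 2, 1, 0, 1, 2, 2, 2, 1, 1, 2, 0, 1]

sorted suffixes:
  #0 SA[0]=18  'adaebb'
  #1 SA[1]=5  'adbceddbbdbdbadaebb'
  #2 SA[2]=20  'aebb'
  #3 SA[3]=23  'b'
  #4 SA[4]=17  'badaebb'
  #5 SA[5]=22  'bb'
  #6 SA[6]=12  'bbdbdbadaebb'
  #7 SA[7]=7  'bceddbbdbdbadaebb'
  #8 SA[8]=15  'bdbadaebb'
  #9 SA[9]=13  'bdbdbadaebb'
  #10 SA[10]=4  'cadbceddbbdbdbadaebb'
  #11 SA[11]=3  'ccadbceddbbdbdbadaebb'
  #12 SA[12]=2  'cccadbceddbbdbdbadaebb'
  #13 SA[13]=8  'ceddbbdbdbadaebb'
  #14 SA[14]=19  'daebb'
  #15 SA[15]=16  'dbadaebb'
  #16 SA[16]=11  'dbbdbdbadaebb'
  #17 SA[17]=6  'dbceddbbdbdbadaebb'
  #18 SA[18]=14  'dbdbadaebb'
  #19 SA[19]=1  'dcccadbceddbbdbdbadaebb'
  #20 SA[20]=10  'ddbbdbdbadaebb'
  #21 SA[21]=0  'ddcccadbceddbbdbdbadaebb'
  #22 SA[22]=21  'ebb'
  #23 SA[23]=9  'eddbbdbdbadaebb'

SA = [18, 5, 20, 23, 17, 22, 12, 7, 15, 13, 4, 3, 2, 8, 19, 16, 11, 6, 14, 1, 10, 0, 21, 9]
[i] adj suffixes → lcp
  [1] 18/5 → 2 ('ad')
  [2] 5/20 → 1 ('a')
  [3] 20/23 → 0 ('')
  [4] 23/17 → 1 ('b')
  [5] 17/22 → 1 ('b')
  [6] 22/12 → 2 ('bb')
  [7] 12/7 → 1 ('b')
  [8] 7/15 → 1 ('b')
  [9] 15/13 → 3 ('bdb')
  [10] 13/4 → 0 ('')
  [11] 4/3 → 1 ('c')
  [12] 3/2 → 2 ('cc')
  [13] 2/8 → 1 ('c')
  [14] 8/19 → 0 ('')
  [15] 19/16 → 1 ('d')
  [16] 16/11 → 2 ('db')
  [17] 11/6 → 2 ('db')
  [18] 6/14 → 2 ('db')
  [19] 14/1 → 1 ('d')
  [20] 1/10 → 1 ('d')
  [21] 10/0 → 2 ('dd')
  [22] 0/21 → 0 ('')
  [23] 21/9 → 1 ('e')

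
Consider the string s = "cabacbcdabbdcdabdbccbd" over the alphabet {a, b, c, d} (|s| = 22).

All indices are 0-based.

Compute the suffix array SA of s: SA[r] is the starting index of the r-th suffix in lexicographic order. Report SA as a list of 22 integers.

[1, 8, 14, 3, 2, 9, 17, 5, 20, 15, 10, 0, 4, 19, 18, 6, 12, 21, 7, 13, 16, 11]

rank→(start, suffix):
  0 → (1, 'abacbcdabbdcdabdbccbd')
  1 → (8, 'abbdcdabdbccbd')
  2 → (14, 'abdbccbd')
  3 → (3, 'acbcdabbdcdabdbccbd')
  4 → (2, 'bacbcdabbdcdabdbccbd')
  5 → (9, 'bbdcdabdbccbd')
  6 → (17, 'bccbd')
  7 → (5, 'bcdabbdcdabdbccbd')
  8 → (20, 'bd')
  9 → (15, 'bdbccbd')
  10 → (10, 'bdcdabdbccbd')
  11 → (0, 'cabacbcdabbdcdabdbccbd')
  12 → (4, 'cbcdabbdcdabdbccbd')
  13 → (19, 'cbd')
  14 → (18, 'ccbd')
  15 → (6, 'cdabbdcdabdbccbd')
  16 → (12, 'cdabdbccbd')
  17 → (21, 'd')
  18 → (7, 'dabbdcdabdbccbd')
  19 → (13, 'dabdbccbd')
  20 → (16, 'dbccbd')
  21 → (11, 'dcdabdbccbd')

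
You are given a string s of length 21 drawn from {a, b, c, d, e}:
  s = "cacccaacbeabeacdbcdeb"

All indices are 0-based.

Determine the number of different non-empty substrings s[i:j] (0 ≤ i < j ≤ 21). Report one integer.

sorted suffixes:
  #0 SA[0]=5  'aacbeabeacdbcdeb'
  #1 SA[1]=10  'abeacdbcdeb'
  #2 SA[2]=6  'acbeabeacdbcdeb'
  #3 SA[3]=1  'acccaacbeabeacdbcdeb'
  #4 SA[4]=13  'acdbcdeb'
  #5 SA[5]=20  'b'
  #6 SA[6]=16  'bcdeb'
  #7 SA[7]=8  'beabeacdbcdeb'
  #8 SA[8]=11  'beacdbcdeb'
  #9 SA[9]=4  'caacbeabeacdbcdeb'
  #10 SA[10]=0  'cacccaacbeabeacdbcdeb'
  #11 SA[11]=7  'cbeabeacdbcdeb'
  #12 SA[12]=3  'ccaacbeabeacdbcdeb'
  #13 SA[13]=2  'cccaacbeabeacdbcdeb'
  #14 SA[14]=14  'cdbcdeb'
  #15 SA[15]=17  'cdeb'
  #16 SA[16]=15  'dbcdeb'
  #17 SA[17]=18  'deb'
  #18 SA[18]=9  'eabeacdbcdeb'
  #19 SA[19]=12  'eacdbcdeb'
  #20 SA[20]=19  'eb'

SA = [5, 10, 6, 1, 13, 20, 16, 8, 11, 4, 0, 7, 3, 2, 14, 17, 15, 18, 9, 12, 19]
rank  pair      lcp
   1  s[5:],s[10:]  1  'a'
   2  s[10:],s[6:]  1  'a'
   3  s[6:],s[1:]  2  'ac'
   4  s[1:],s[13:]  2  'ac'
   5  s[13:],s[20:]  0  ''
   6  s[20:],s[16:]  1  'b'
   7  s[16:],s[8:]  1  'b'
   8  s[8:],s[11:]  3  'bea'
   9  s[11:],s[4:]  0  ''
  10  s[4:],s[0:]  2  'ca'
  11  s[0:],s[7:]  1  'c'
  12  s[7:],s[3:]  1  'c'
  13  s[3:],s[2:]  2  'cc'
  14  s[2:],s[14:]  1  'c'
  15  s[14:],s[17:]  2  'cd'
  16  s[17:],s[15:]  0  ''
  17  s[15:],s[18:]  1  'd'
  18  s[18:],s[9:]  0  ''
  19  s[9:],s[12:]  2  'ea'
  20  s[12:],s[19:]  1  'e'

n(n+1)/2 = 21·22/2 = 231
Σ LCP = 0 + 1 + 1 + 2 + 2 + 0 + 1 + 1 + 3 + 0 + 2 + 1 + 1 + 2 + 1 + 2 + 0 + 1 + 0 + 2 + 1 = 24
distinct = 231 − 24 = 207

207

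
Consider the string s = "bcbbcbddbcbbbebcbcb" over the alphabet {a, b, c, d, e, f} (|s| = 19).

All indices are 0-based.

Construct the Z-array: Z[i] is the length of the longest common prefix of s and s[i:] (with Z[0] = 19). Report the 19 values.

[19, 0, 1, 3, 0, 1, 0, 0, 4, 0, 1, 1, 1, 0, 3, 0, 3, 0, 1]

Z[0]=19
i=1: fresh scan; Z[1]=0
i=2: fresh scan; Z[2]=1 extend→box=[2,3)
i=3: fresh scan; Z[3]=3 extend→box=[3,6)
i=4: min(r-i=2, Z[1]=0)=0; Z[4]=0
i=5: min(r-i=1, Z[2]=1)=1; Z[5]=1
i=6: fresh scan; Z[6]=0
i=7: fresh scan; Z[7]=0
i=8: fresh scan; Z[8]=4 extend→box=[8,12)
i=9: min(r-i=3, Z[1]=0)=0; Z[9]=0
i=10: min(r-i=2, Z[2]=1)=1; Z[10]=1
i=11: min(r-i=1, Z[3]=3)=1; Z[11]=1
i=12: fresh scan; Z[12]=1 extend→box=[12,13)
i=13: fresh scan; Z[13]=0
i=14: fresh scan; Z[14]=3 extend→box=[14,17)
i=15: min(r-i=2, Z[1]=0)=0; Z[15]=0
i=16: min(r-i=1, Z[2]=1)=1; Z[16]=3 extend→box=[16,19)
i=17: min(r-i=2, Z[1]=0)=0; Z[17]=0
i=18: min(r-i=1, Z[2]=1)=1; Z[18]=1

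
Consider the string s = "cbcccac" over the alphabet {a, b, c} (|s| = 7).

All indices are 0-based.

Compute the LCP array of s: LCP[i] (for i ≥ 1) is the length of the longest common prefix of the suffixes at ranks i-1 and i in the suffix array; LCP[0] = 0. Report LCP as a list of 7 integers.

[0, 0, 0, 1, 1, 1, 2]

sorted suffixes:
  #0 SA[0]=5  'ac'
  #1 SA[1]=1  'bcccac'
  #2 SA[2]=6  'c'
  #3 SA[3]=4  'cac'
  #4 SA[4]=0  'cbcccac'
  #5 SA[5]=3  'ccac'
  #6 SA[6]=2  'cccac'

SA = [5, 1, 6, 4, 0, 3, 2]
[i] adj suffixes → lcp
  [1] 5/1 → 0 ('')
  [2] 1/6 → 0 ('')
  [3] 6/4 → 1 ('c')
  [4] 4/0 → 1 ('c')
  [5] 0/3 → 1 ('c')
  [6] 3/2 → 2 ('cc')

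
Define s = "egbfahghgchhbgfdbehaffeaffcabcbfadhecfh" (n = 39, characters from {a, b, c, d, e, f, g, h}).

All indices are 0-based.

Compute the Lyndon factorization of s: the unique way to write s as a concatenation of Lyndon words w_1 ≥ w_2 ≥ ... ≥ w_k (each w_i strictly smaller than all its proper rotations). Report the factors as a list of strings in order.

["eg", "bf", "ahghgchhbgfdbeh", "affe", "affc", "abcbfadhecfh"]

emit factor 1: 'eg' (i=0, period=2)
emit factor 2: 'bf' (i=2, period=2)
emit factor 3: 'ahghgchhbgfdbeh' (i=4, period=15)
emit factor 4: 'affe' (i=19, period=4)
emit factor 5: 'affc' (i=23, period=4)
emit factor 6: 'abcbfadhecfh' (i=27, period=12)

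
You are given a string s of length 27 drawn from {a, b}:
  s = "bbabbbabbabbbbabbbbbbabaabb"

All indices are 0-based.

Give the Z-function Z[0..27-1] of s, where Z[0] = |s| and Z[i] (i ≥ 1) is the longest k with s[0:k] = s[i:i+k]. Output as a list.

[27, 1, 0, 2, 5, 1, 0, 6, 1, 0, 2, 2, 6, 1, 0, 2, 2, 2, 2, 4, 1, 0, 1, 0, 0, 2, 1]

Z[0]=27
i=1: i≥r, start 0; Z[1]=1 extend→box=[1,2)
i=2: i≥r, start 0; Z[2]=0
i=3: i≥r, start 0; Z[3]=2 extend→box=[3,5)
i=4: min(r-i=1, Z[1]=1)=1; Z[4]=5 extend→box=[4,9)
i=5: min(r-i=4, Z[1]=1)=1; Z[5]=1
i=6: min(r-i=3, Z[2]=0)=0; Z[6]=0
i=7: min(r-i=2, Z[3]=2)=2; Z[7]=6 extend→box=[7,13)
i=8: min(r-i=5, Z[1]=1)=1; Z[8]=1
i=9: min(r-i=4, Z[2]=0)=0; Z[9]=0
i=10: min(r-i=3, Z[3]=2)=2; Z[10]=2
i=11: min(r-i=2, Z[4]=5)=2; Z[11]=2
i=12: min(r-i=1, Z[5]=1)=1; Z[12]=6 extend→box=[12,18)
i=13: min(r-i=5, Z[1]=1)=1; Z[13]=1
i=14: min(r-i=4, Z[2]=0)=0; Z[14]=0
i=15: min(r-i=3, Z[3]=2)=2; Z[15]=2
i=16: min(r-i=2, Z[4]=5)=2; Z[16]=2
i=17: min(r-i=1, Z[5]=1)=1; Z[17]=2 extend→box=[17,19)
i=18: min(r-i=1, Z[1]=1)=1; Z[18]=2 extend→box=[18,20)
i=19: min(r-i=1, Z[1]=1)=1; Z[19]=4 extend→box=[19,23)
i=20: min(r-i=3, Z[1]=1)=1; Z[20]=1
i=21: min(r-i=2, Z[2]=0)=0; Z[21]=0
i=22: min(r-i=1, Z[3]=2)=1; Z[22]=1
i=23: i≥r, start 0; Z[23]=0
i=24: i≥r, start 0; Z[24]=0
i=25: i≥r, start 0; Z[25]=2 extend→box=[25,27)
i=26: min(r-i=1, Z[1]=1)=1; Z[26]=1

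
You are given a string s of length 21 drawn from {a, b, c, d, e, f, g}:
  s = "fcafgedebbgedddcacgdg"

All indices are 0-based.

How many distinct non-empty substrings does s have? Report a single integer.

sorted suffixes:
  #0 SA[0]=16  'acgdg'
  #1 SA[1]=2  'afgedebbgedddcacgdg'
  #2 SA[2]=8  'bbgedddcacgdg'
  #3 SA[3]=9  'bgedddcacgdg'
  #4 SA[4]=15  'cacgdg'
  #5 SA[5]=1  'cafgedebbgedddcacgdg'
  #6 SA[6]=17  'cgdg'
  #7 SA[7]=14  'dcacgdg'
  #8 SA[8]=13  'ddcacgdg'
  #9 SA[9]=12  'dddcacgdg'
  #10 SA[10]=6  'debbgedddcacgdg'
  #11 SA[11]=19  'dg'
  #12 SA[12]=7  'ebbgedddcacgdg'
  #13 SA[13]=11  'edddcacgdg'
  #14 SA[14]=5  'edebbgedddcacgdg'
  #15 SA[15]=0  'fcafgedebbgedddcacgdg'
  #16 SA[16]=3  'fgedebbgedddcacgdg'
  #17 SA[17]=20  'g'
  #18 SA[18]=18  'gdg'
  #19 SA[19]=10  'gedddcacgdg'
  #20 SA[20]=4  'gedebbgedddcacgdg'

SA = [16, 2, 8, 9, 15, 1, 17, 14, 13, 12, 6, 19, 7, 11, 5, 0, 3, 20, 18, 10, 4]
[i] adj suffixes → lcp
  [1] 16/2 → 1 ('a')
  [2] 2/8 → 0 ('')
  [3] 8/9 → 1 ('b')
  [4] 9/15 → 0 ('')
  [5] 15/1 → 2 ('ca')
  [6] 1/17 → 1 ('c')
  [7] 17/14 → 0 ('')
  [8] 14/13 → 1 ('d')
  [9] 13/12 → 2 ('dd')
  [10] 12/6 → 1 ('d')
  [11] 6/19 → 1 ('d')
  [12] 19/7 → 0 ('')
  [13] 7/11 → 1 ('e')
  [14] 11/5 → 2 ('ed')
  [15] 5/0 → 0 ('')
  [16] 0/3 → 1 ('f')
  [17] 3/20 → 0 ('')
  [18] 20/18 → 1 ('g')
  [19] 18/10 → 1 ('g')
  [20] 10/4 → 3 ('ged')

n(n+1)/2 = 21·22/2 = 231
Σ LCP = 0 + 1 + 0 + 1 + 0 + 2 + 1 + 0 + 1 + 2 + 1 + 1 + 0 + 1 + 2 + 0 + 1 + 0 + 1 + 1 + 3 = 19
distinct = 231 − 19 = 212

212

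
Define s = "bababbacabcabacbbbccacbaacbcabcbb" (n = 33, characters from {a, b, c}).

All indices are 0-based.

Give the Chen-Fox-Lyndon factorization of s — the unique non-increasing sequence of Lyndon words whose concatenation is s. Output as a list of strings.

emit factor 1: 'b' (i=0, period=1)
emit factor 2: 'ababbacabcabacbbbccacb' (i=1, period=22)
emit factor 3: 'aacbcabcbb' (i=23, period=10)

["b", "ababbacabcabacbbbccacb", "aacbcabcbb"]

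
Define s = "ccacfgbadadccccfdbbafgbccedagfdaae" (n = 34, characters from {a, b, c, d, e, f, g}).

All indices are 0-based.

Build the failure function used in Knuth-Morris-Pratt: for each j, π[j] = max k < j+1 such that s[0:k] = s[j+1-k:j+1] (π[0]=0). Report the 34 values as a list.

π[0] = 0
j=1 s[j]='c': π[1]=1 (border 'c')
j=2 s[j]='a': k: 1→0; π[2]=0 (border '')
j=3 s[j]='c': π[3]=1 (border 'c')
j=4 s[j]='f': k: 1→0; π[4]=0 (border '')
j=5 s[j]='g': π[5]=0 (border '')
j=6 s[j]='b': π[6]=0 (border '')
j=7 s[j]='a': π[7]=0 (border '')
j=8 s[j]='d': π[8]=0 (border '')
j=9 s[j]='a': π[9]=0 (border '')
j=10 s[j]='d': π[10]=0 (border '')
j=11 s[j]='c': π[11]=1 (border 'c')
j=12 s[j]='c': π[12]=2 (border 'cc')
j=13 s[j]='c': k: 2→1; π[13]=2 (border 'cc')
j=14 s[j]='c': k: 2→1; π[14]=2 (border 'cc')
j=15 s[j]='f': k: 2→1→0; π[15]=0 (border '')
j=16 s[j]='d': π[16]=0 (border '')
j=17 s[j]='b': π[17]=0 (border '')
j=18 s[j]='b': π[18]=0 (border '')
j=19 s[j]='a': π[19]=0 (border '')
j=20 s[j]='f': π[20]=0 (border '')
j=21 s[j]='g': π[21]=0 (border '')
j=22 s[j]='b': π[22]=0 (border '')
j=23 s[j]='c': π[23]=1 (border 'c')
j=24 s[j]='c': π[24]=2 (border 'cc')
j=25 s[j]='e': k: 2→1→0; π[25]=0 (border '')
j=26 s[j]='d': π[26]=0 (border '')
j=27 s[j]='a': π[27]=0 (border '')
j=28 s[j]='g': π[28]=0 (border '')
j=29 s[j]='f': π[29]=0 (border '')
j=30 s[j]='d': π[30]=0 (border '')
j=31 s[j]='a': π[31]=0 (border '')
j=32 s[j]='a': π[32]=0 (border '')
j=33 s[j]='e': π[33]=0 (border '')

[0, 1, 0, 1, 0, 0, 0, 0, 0, 0, 0, 1, 2, 2, 2, 0, 0, 0, 0, 0, 0, 0, 0, 1, 2, 0, 0, 0, 0, 0, 0, 0, 0, 0]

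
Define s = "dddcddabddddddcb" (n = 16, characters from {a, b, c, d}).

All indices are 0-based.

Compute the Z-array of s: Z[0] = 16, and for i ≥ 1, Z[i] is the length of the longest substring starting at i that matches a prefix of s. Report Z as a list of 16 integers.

Z[0]=16
i=1: i≥r, start 0; Z[1]=2 scan→box=[1,3)
i=2: min(r-i=1, Z[1]=2)=1; Z[2]=1
i=3: i≥r, start 0; Z[3]=0
i=4: i≥r, start 0; Z[4]=2 scan→box=[4,6)
i=5: min(r-i=1, Z[1]=2)=1; Z[5]=1
i=6: i≥r, start 0; Z[6]=0
i=7: i≥r, start 0; Z[7]=0
i=8: i≥r, start 0; Z[8]=3 scan→box=[8,11)
i=9: min(r-i=2, Z[1]=2)=2; Z[9]=3 scan→box=[9,12)
i=10: min(r-i=2, Z[1]=2)=2; Z[10]=3 scan→box=[10,13)
i=11: min(r-i=2, Z[1]=2)=2; Z[11]=4 scan→box=[11,15)
i=12: min(r-i=3, Z[1]=2)=2; Z[12]=2
i=13: min(r-i=2, Z[2]=1)=1; Z[13]=1
i=14: min(r-i=1, Z[3]=0)=0; Z[14]=0
i=15: i≥r, start 0; Z[15]=0

[16, 2, 1, 0, 2, 1, 0, 0, 3, 3, 3, 4, 2, 1, 0, 0]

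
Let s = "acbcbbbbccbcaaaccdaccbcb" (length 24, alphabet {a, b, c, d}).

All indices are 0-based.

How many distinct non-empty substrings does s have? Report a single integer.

rank→(start, suffix):
  0 → (12, 'aaaccdaccbcb')
  1 → (13, 'aaccdaccbcb')
  2 → (0, 'acbcbbbbccbcaaaccdaccbcb')
  3 → (18, 'accbcb')
  4 → (14, 'accdaccbcb')
  5 → (23, 'b')
  6 → (4, 'bbbbccbcaaaccdaccbcb')
  7 → (5, 'bbbccbcaaaccdaccbcb')
  8 → (6, 'bbccbcaaaccdaccbcb')
  9 → (10, 'bcaaaccdaccbcb')
  10 → (21, 'bcb')
  11 → (2, 'bcbbbbccbcaaaccdaccbcb')
  12 → (7, 'bccbcaaaccdaccbcb')
  13 → (11, 'caaaccdaccbcb')
  14 → (22, 'cb')
  15 → (3, 'cbbbbccbcaaaccdaccbcb')
  16 → (9, 'cbcaaaccdaccbcb')
  17 → (20, 'cbcb')
  18 → (1, 'cbcbbbbccbcaaaccdaccbcb')
  19 → (8, 'ccbcaaaccdaccbcb')
  20 → (19, 'ccbcb')
  21 → (15, 'ccdaccbcb')
  22 → (16, 'cdaccbcb')
  23 → (17, 'daccbcb')

SA = [12, 13, 0, 18, 14, 23, 4, 5, 6, 10, 21, 2, 7, 11, 22, 3, 9, 20, 1, 8, 19, 15, 16, 17]
[i] adj suffixes → lcp
  [1] 12/13 → 2 ('aa')
  [2] 13/0 → 1 ('a')
  [3] 0/18 → 2 ('ac')
  [4] 18/14 → 3 ('acc')
  [5] 14/23 → 0 ('')
  [6] 23/4 → 1 ('b')
  [7] 4/5 → 3 ('bbb')
  [8] 5/6 → 2 ('bb')
  [9] 6/10 → 1 ('b')
  [10] 10/21 → 2 ('bc')
  [11] 21/2 → 3 ('bcb')
  [12] 2/7 → 2 ('bc')
  [13] 7/11 → 0 ('')
  [14] 11/22 → 1 ('c')
  [15] 22/3 → 2 ('cb')
  [16] 3/9 → 2 ('cb')
  [17] 9/20 → 3 ('cbc')
  [18] 20/1 → 4 ('cbcb')
  [19] 1/8 → 1 ('c')
  [20] 8/19 → 4 ('ccbc')
  [21] 19/15 → 2 ('cc')
  [22] 15/16 → 1 ('c')
  [23] 16/17 → 0 ('')

n(n+1)/2 = 24·25/2 = 300
Σ LCP = 0 + 2 + 1 + 2 + 3 + 0 + 1 + 3 + 2 + 1 + 2 + 3 + 2 + 0 + 1 + 2 + 2 + 3 + 4 + 1 + 4 + 2 + 1 + 0 = 42
distinct = 300 − 42 = 258

258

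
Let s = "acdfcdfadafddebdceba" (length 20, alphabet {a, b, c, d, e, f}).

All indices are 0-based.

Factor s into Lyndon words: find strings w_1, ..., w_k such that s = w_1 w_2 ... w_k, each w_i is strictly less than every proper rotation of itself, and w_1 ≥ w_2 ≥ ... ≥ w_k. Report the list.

emit factor 1: 'acdfcdfadafddebdceb' (i=0, period=19)
emit factor 2: 'a' (i=19, period=1)

["acdfcdfadafddebdceb", "a"]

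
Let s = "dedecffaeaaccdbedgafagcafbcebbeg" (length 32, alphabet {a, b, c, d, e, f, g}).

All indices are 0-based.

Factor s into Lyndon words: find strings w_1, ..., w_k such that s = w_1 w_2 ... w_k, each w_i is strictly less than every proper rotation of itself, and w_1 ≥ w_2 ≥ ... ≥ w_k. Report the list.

["de", "de", "cff", "ae", "aaccdbedgafagcafbcebbeg"]

emit factor 1: 'de' (i=0, period=2)
emit factor 2: 'de' (i=2, period=2)
emit factor 3: 'cff' (i=4, period=3)
emit factor 4: 'ae' (i=7, period=2)
emit factor 5: 'aaccdbedgafagcafbcebbeg' (i=9, period=23)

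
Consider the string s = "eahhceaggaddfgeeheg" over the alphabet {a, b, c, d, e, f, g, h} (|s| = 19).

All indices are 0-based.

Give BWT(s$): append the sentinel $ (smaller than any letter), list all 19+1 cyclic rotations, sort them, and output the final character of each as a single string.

ggeehadc$ghedegfahea

rank  rotation              last
    0  $eahhceaggaddfgeeheg  g
    1  addfgeeheg$eahhceagg  g
    2  aggaddfgeeheg$eahhce  e
    3  ahhceaggaddfgeeheg$e  e
    4  ceaggaddfgeeheg$eahh  h
    5  ddfgeeheg$eahhceagga  a
    6  dfgeeheg$eahhceaggad  d
    7  eaggaddfgeeheg$eahhc  c
    8  eahhceaggaddfgeeheg$  $
    9  eeheg$eahhceaggaddfg  g
   10  eg$eahhceaggaddfgeeh  h
   11  eheg$eahhceaggaddfge  e
   12  fgeeheg$eahhceaggadd  d
   13  g$eahhceaggaddfgeehe  e
   14  gaddfgeeheg$eahhceag  g
   15  geeheg$eahhceaggaddf  f
   16  ggaddfgeeheg$eahhcea  a
   17  hceaggaddfgeeheg$eah  h
   18  heg$eahhceaggaddfgee  e
   19  hhceaggaddfgeeheg$ea  a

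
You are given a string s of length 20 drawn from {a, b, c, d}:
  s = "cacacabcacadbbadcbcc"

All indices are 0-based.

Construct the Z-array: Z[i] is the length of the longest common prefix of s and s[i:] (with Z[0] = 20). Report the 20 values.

Z[0]=20
i=1: i≥r, start 0; Z[1]=0
i=2: i≥r, start 0; Z[2]=4 extend→box=[2,6)
i=3: min(r-i=3, Z[1]=0)=0; Z[3]=0
i=4: min(r-i=2, Z[2]=4)=2; Z[4]=2
i=5: min(r-i=1, Z[3]=0)=0; Z[5]=0
i=6: i≥r, start 0; Z[6]=0
i=7: i≥r, start 0; Z[7]=4 extend→box=[7,11)
i=8: min(r-i=3, Z[1]=0)=0; Z[8]=0
i=9: min(r-i=2, Z[2]=4)=2; Z[9]=2
i=10: min(r-i=1, Z[3]=0)=0; Z[10]=0
i=11: i≥r, start 0; Z[11]=0
i=12: i≥r, start 0; Z[12]=0
i=13: i≥r, start 0; Z[13]=0
i=14: i≥r, start 0; Z[14]=0
i=15: i≥r, start 0; Z[15]=0
i=16: i≥r, start 0; Z[16]=1 extend→box=[16,17)
i=17: i≥r, start 0; Z[17]=0
i=18: i≥r, start 0; Z[18]=1 extend→box=[18,19)
i=19: i≥r, start 0; Z[19]=1 extend→box=[19,20)

[20, 0, 4, 0, 2, 0, 0, 4, 0, 2, 0, 0, 0, 0, 0, 0, 1, 0, 1, 1]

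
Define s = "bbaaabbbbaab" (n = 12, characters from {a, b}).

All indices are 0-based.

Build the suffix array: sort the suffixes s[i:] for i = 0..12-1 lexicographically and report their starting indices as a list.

[2, 9, 3, 10, 4, 11, 1, 8, 0, 7, 6, 5]

rank→(start, suffix):
  0 → (2, 'aaabbbbaab')
  1 → (9, 'aab')
  2 → (3, 'aabbbbaab')
  3 → (10, 'ab')
  4 → (4, 'abbbbaab')
  5 → (11, 'b')
  6 → (1, 'baaabbbbaab')
  7 → (8, 'baab')
  8 → (0, 'bbaaabbbbaab')
  9 → (7, 'bbaab')
  10 → (6, 'bbbaab')
  11 → (5, 'bbbbaab')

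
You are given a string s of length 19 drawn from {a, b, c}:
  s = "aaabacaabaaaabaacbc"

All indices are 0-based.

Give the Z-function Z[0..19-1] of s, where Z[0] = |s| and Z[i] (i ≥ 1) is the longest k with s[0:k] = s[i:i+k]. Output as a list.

[19, 2, 1, 0, 1, 0, 2, 1, 0, 3, 5, 2, 1, 0, 2, 1, 0, 0, 0]

Z[0]=19
i=1: i≥r, start 0; Z[1]=2 extend→box=[1,3)
i=2: min(r-i=1, Z[1]=2)=1; Z[2]=1
i=3: i≥r, start 0; Z[3]=0
i=4: i≥r, start 0; Z[4]=1 extend→box=[4,5)
i=5: i≥r, start 0; Z[5]=0
i=6: i≥r, start 0; Z[6]=2 extend→box=[6,8)
i=7: min(r-i=1, Z[1]=2)=1; Z[7]=1
i=8: i≥r, start 0; Z[8]=0
i=9: i≥r, start 0; Z[9]=3 extend→box=[9,12)
i=10: min(r-i=2, Z[1]=2)=2; Z[10]=5 extend→box=[10,15)
i=11: min(r-i=4, Z[1]=2)=2; Z[11]=2
i=12: min(r-i=3, Z[2]=1)=1; Z[12]=1
i=13: min(r-i=2, Z[3]=0)=0; Z[13]=0
i=14: min(r-i=1, Z[4]=1)=1; Z[14]=2 extend→box=[14,16)
i=15: min(r-i=1, Z[1]=2)=1; Z[15]=1
i=16: i≥r, start 0; Z[16]=0
i=17: i≥r, start 0; Z[17]=0
i=18: i≥r, start 0; Z[18]=0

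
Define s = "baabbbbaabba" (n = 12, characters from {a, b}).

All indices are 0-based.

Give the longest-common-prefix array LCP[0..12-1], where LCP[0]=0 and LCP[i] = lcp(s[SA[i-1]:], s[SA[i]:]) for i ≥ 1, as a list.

rank→(start, suffix):
  0 → (11, 'a')
  1 → (7, 'aabba')
  2 → (1, 'aabbbbaabba')
  3 → (8, 'abba')
  4 → (2, 'abbbbaabba')
  5 → (10, 'ba')
  6 → (6, 'baabba')
  7 → (0, 'baabbbbaabba')
  8 → (9, 'bba')
  9 → (5, 'bbaabba')
  10 → (4, 'bbbaabba')
  11 → (3, 'bbbbaabba')

SA = [11, 7, 1, 8, 2, 10, 6, 0, 9, 5, 4, 3]
i: (SA[i-1],SA[i]) lcp shared
  1: (11,7) 1 'a'
  2: (7,1) 4 'aabb'
  3: (1,8) 1 'a'
  4: (8,2) 3 'abb'
  5: (2,10) 0 ''
  6: (10,6) 2 'ba'
  7: (6,0) 5 'baabb'
  8: (0,9) 1 'b'
  9: (9,5) 3 'bba'
  10: (5,4) 2 'bb'
  11: (4,3) 3 'bbb'

[0, 1, 4, 1, 3, 0, 2, 5, 1, 3, 2, 3]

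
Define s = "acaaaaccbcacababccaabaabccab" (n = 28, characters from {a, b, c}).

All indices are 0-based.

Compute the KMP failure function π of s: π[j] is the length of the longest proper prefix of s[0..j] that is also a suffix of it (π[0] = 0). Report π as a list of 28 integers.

[0, 0, 1, 1, 1, 1, 2, 0, 0, 0, 1, 2, 3, 0, 1, 0, 0, 0, 1, 1, 0, 1, 1, 0, 0, 0, 1, 0]

π[0] = 0
j=1 s[j]='c': π[1]=0 (border '')
j=2 s[j]='a': π[2]=1 (border 'a')
j=3 s[j]='a': k: 1→0; π[3]=1 (border 'a')
j=4 s[j]='a': k: 1→0; π[4]=1 (border 'a')
j=5 s[j]='a': k: 1→0; π[5]=1 (border 'a')
j=6 s[j]='c': π[6]=2 (border 'ac')
j=7 s[j]='c': k: 2→0; π[7]=0 (border '')
j=8 s[j]='b': π[8]=0 (border '')
j=9 s[j]='c': π[9]=0 (border '')
j=10 s[j]='a': π[10]=1 (border 'a')
j=11 s[j]='c': π[11]=2 (border 'ac')
j=12 s[j]='a': π[12]=3 (border 'aca')
j=13 s[j]='b': k: 3→1→0; π[13]=0 (border '')
j=14 s[j]='a': π[14]=1 (border 'a')
j=15 s[j]='b': k: 1→0; π[15]=0 (border '')
j=16 s[j]='c': π[16]=0 (border '')
j=17 s[j]='c': π[17]=0 (border '')
j=18 s[j]='a': π[18]=1 (border 'a')
j=19 s[j]='a': k: 1→0; π[19]=1 (border 'a')
j=20 s[j]='b': k: 1→0; π[20]=0 (border '')
j=21 s[j]='a': π[21]=1 (border 'a')
j=22 s[j]='a': k: 1→0; π[22]=1 (border 'a')
j=23 s[j]='b': k: 1→0; π[23]=0 (border '')
j=24 s[j]='c': π[24]=0 (border '')
j=25 s[j]='c': π[25]=0 (border '')
j=26 s[j]='a': π[26]=1 (border 'a')
j=27 s[j]='b': k: 1→0; π[27]=0 (border '')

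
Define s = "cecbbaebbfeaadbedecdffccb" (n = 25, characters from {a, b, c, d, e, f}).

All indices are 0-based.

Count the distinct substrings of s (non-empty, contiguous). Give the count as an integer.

303

rank | idx | suffix
   0 |  11 | aadbedecdffccb
   1 |  12 | adbedecdffccb
   2 |   5 | aebbfeaadbedecdffccb
   3 |  24 | b
   4 |   4 | baebbfeaadbedecdffccb
   5 |   3 | bbaebbfeaadbedecdffccb
   6 |   7 | bbfeaadbedecdffccb
   7 |  14 | bedecdffccb
   8 |   8 | bfeaadbedecdffccb
   9 |  23 | cb
  10 |   2 | cbbaebbfeaadbedecdffccb
  11 |  22 | ccb
  12 |  18 | cdffccb
  13 |   0 | cecbbaebbfeaadbedecdffccb
  14 |  13 | dbedecdffccb
  15 |  16 | decdffccb
  16 |  19 | dffccb
  17 |  10 | eaadbedecdffccb
  18 |   6 | ebbfeaadbedecdffccb
  19 |   1 | ecbbaebbfeaadbedecdffccb
  20 |  17 | ecdffccb
  21 |  15 | edecdffccb
  22 |  21 | fccb
  23 |   9 | feaadbedecdffccb
  24 |  20 | ffccb

SA = [11, 12, 5, 24, 4, 3, 7, 14, 8, 23, 2, 22, 18, 0, 13, 16, 19, 10, 6, 1, 17, 15, 21, 9, 20]
i: (SA[i-1],SA[i]) lcp shared
  1: (11,12) 1 'a'
  2: (12,5) 1 'a'
  3: (5,24) 0 ''
  4: (24,4) 1 'b'
  5: (4,3) 1 'b'
  6: (3,7) 2 'bb'
  7: (7,14) 1 'b'
  8: (14,8) 1 'b'
  9: (8,23) 0 ''
  10: (23,2) 2 'cb'
  11: (2,22) 1 'c'
  12: (22,18) 1 'c'
  13: (18,0) 1 'c'
  14: (0,13) 0 ''
  15: (13,16) 1 'd'
  16: (16,19) 1 'd'
  17: (19,10) 0 ''
  18: (10,6) 1 'e'
  19: (6,1) 1 'e'
  20: (1,17) 2 'ec'
  21: (17,15) 1 'e'
  22: (15,21) 0 ''
  23: (21,9) 1 'f'
  24: (9,20) 1 'f'

n(n+1)/2 = 25·26/2 = 325
Σ LCP = 0 + 1 + 1 + 0 + 1 + 1 + 2 + 1 + 1 + 0 + 2 + 1 + 1 + 1 + 0 + 1 + 1 + 0 + 1 + 1 + 2 + 1 + 0 + 1 + 1 = 22
distinct = 325 − 22 = 303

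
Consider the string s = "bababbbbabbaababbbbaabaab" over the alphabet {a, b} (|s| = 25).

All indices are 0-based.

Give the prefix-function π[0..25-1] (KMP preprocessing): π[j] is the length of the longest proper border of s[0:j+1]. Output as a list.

π[0] = 0
j=1 s[j]='a': π[1]=0 (border '')
j=2 s[j]='b': π[2]=1 (border 'b')
j=3 s[j]='a': π[3]=2 (border 'ba')
j=4 s[j]='b': π[4]=3 (border 'bab')
j=5 s[j]='b': k: 3→1→0; π[5]=1 (border 'b')
j=6 s[j]='b': k: 1→0; π[6]=1 (border 'b')
j=7 s[j]='b': k: 1→0; π[7]=1 (border 'b')
j=8 s[j]='a': π[8]=2 (border 'ba')
j=9 s[j]='b': π[9]=3 (border 'bab')
j=10 s[j]='b': k: 3→1→0; π[10]=1 (border 'b')
j=11 s[j]='a': π[11]=2 (border 'ba')
j=12 s[j]='a': k: 2→0; π[12]=0 (border '')
j=13 s[j]='b': π[13]=1 (border 'b')
j=14 s[j]='a': π[14]=2 (border 'ba')
j=15 s[j]='b': π[15]=3 (border 'bab')
j=16 s[j]='b': k: 3→1→0; π[16]=1 (border 'b')
j=17 s[j]='b': k: 1→0; π[17]=1 (border 'b')
j=18 s[j]='b': k: 1→0; π[18]=1 (border 'b')
j=19 s[j]='a': π[19]=2 (border 'ba')
j=20 s[j]='a': k: 2→0; π[20]=0 (border '')
j=21 s[j]='b': π[21]=1 (border 'b')
j=22 s[j]='a': π[22]=2 (border 'ba')
j=23 s[j]='a': k: 2→0; π[23]=0 (border '')
j=24 s[j]='b': π[24]=1 (border 'b')

[0, 0, 1, 2, 3, 1, 1, 1, 2, 3, 1, 2, 0, 1, 2, 3, 1, 1, 1, 2, 0, 1, 2, 0, 1]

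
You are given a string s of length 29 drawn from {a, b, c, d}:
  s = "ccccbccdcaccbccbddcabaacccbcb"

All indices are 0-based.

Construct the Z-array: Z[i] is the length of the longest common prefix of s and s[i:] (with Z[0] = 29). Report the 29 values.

Z[0]=29
i=1: fresh scan; Z[1]=3 extend→box=[1,4)
i=2: min(r-i=2, Z[1]=3)=2; Z[2]=2
i=3: min(r-i=1, Z[2]=2)=1; Z[3]=1
i=4: fresh scan; Z[4]=0
i=5: fresh scan; Z[5]=2 extend→box=[5,7)
i=6: min(r-i=1, Z[1]=3)=1; Z[6]=1
i=7: fresh scan; Z[7]=0
i=8: fresh scan; Z[8]=1 extend→box=[8,9)
i=9: fresh scan; Z[9]=0
i=10: fresh scan; Z[10]=2 extend→box=[10,12)
i=11: min(r-i=1, Z[1]=3)=1; Z[11]=1
i=12: fresh scan; Z[12]=0
i=13: fresh scan; Z[13]=2 extend→box=[13,15)
i=14: min(r-i=1, Z[1]=3)=1; Z[14]=1
i=15: fresh scan; Z[15]=0
i=16: fresh scan; Z[16]=0
i=17: fresh scan; Z[17]=0
i=18: fresh scan; Z[18]=1 extend→box=[18,19)
i=19: fresh scan; Z[19]=0
i=20: fresh scan; Z[20]=0
i=21: fresh scan; Z[21]=0
i=22: fresh scan; Z[22]=0
i=23: fresh scan; Z[23]=3 extend→box=[23,26)
i=24: min(r-i=2, Z[1]=3)=2; Z[24]=2
i=25: min(r-i=1, Z[2]=2)=1; Z[25]=1
i=26: fresh scan; Z[26]=0
i=27: fresh scan; Z[27]=1 extend→box=[27,28)
i=28: fresh scan; Z[28]=0

[29, 3, 2, 1, 0, 2, 1, 0, 1, 0, 2, 1, 0, 2, 1, 0, 0, 0, 1, 0, 0, 0, 0, 3, 2, 1, 0, 1, 0]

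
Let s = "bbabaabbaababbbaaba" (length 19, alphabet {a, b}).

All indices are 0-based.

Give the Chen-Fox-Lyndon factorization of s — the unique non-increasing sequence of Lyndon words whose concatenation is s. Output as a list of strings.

["b", "b", "ab", "aabb", "aababbb", "aab", "a"]

emit factor 1: 'b' (i=0, period=1)
emit factor 2: 'b' (i=1, period=1)
emit factor 3: 'ab' (i=2, period=2)
emit factor 4: 'aabb' (i=4, period=4)
emit factor 5: 'aababbb' (i=8, period=7)
emit factor 6: 'aab' (i=15, period=3)
emit factor 7: 'a' (i=18, period=1)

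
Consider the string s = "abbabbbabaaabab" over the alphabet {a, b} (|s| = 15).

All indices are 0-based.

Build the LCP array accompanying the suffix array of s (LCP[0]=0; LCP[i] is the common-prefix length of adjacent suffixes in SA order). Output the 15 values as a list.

rank→(start, suffix):
  0 → (9, 'aaabab')
  1 → (10, 'aabab')
  2 → (13, 'ab')
  3 → (7, 'abaaabab')
  4 → (11, 'abab')
  5 → (0, 'abbabbbabaaabab')
  6 → (3, 'abbbabaaabab')
  7 → (14, 'b')
  8 → (8, 'baaabab')
  9 → (12, 'bab')
  10 → (6, 'babaaabab')
  11 → (2, 'babbbabaaabab')
  12 → (5, 'bbabaaabab')
  13 → (1, 'bbabbbabaaabab')
  14 → (4, 'bbbabaaabab')

SA = [9, 10, 13, 7, 11, 0, 3, 14, 8, 12, 6, 2, 5, 1, 4]
i: (SA[i-1],SA[i]) lcp shared
  1: (9,10) 2 'aa'
  2: (10,13) 1 'a'
  3: (13,7) 2 'ab'
  4: (7,11) 3 'aba'
  5: (11,0) 2 'ab'
  6: (0,3) 3 'abb'
  7: (3,14) 0 ''
  8: (14,8) 1 'b'
  9: (8,12) 2 'ba'
  10: (12,6) 3 'bab'
  11: (6,2) 3 'bab'
  12: (2,5) 1 'b'
  13: (5,1) 4 'bbab'
  14: (1,4) 2 'bb'

[0, 2, 1, 2, 3, 2, 3, 0, 1, 2, 3, 3, 1, 4, 2]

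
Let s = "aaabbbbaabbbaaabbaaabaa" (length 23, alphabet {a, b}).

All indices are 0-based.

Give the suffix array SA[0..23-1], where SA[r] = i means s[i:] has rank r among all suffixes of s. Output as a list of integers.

[22, 21, 17, 12, 0, 18, 13, 7, 1, 19, 14, 8, 2, 20, 16, 11, 6, 15, 10, 5, 9, 4, 3]

rank | idx | suffix
   0 |  22 | a
   1 |  21 | aa
   2 |  17 | aaabaa
   3 |  12 | aaabbaaabaa
   4 |   0 | aaabbbbaabbbaaabbaaabaa
   5 |  18 | aabaa
   6 |  13 | aabbaaabaa
   7 |   7 | aabbbaaabbaaabaa
   8 |   1 | aabbbbaabbbaaabbaaabaa
   9 |  19 | abaa
  10 |  14 | abbaaabaa
  11 |   8 | abbbaaabbaaabaa
  12 |   2 | abbbbaabbbaaabbaaabaa
  13 |  20 | baa
  14 |  16 | baaabaa
  15 |  11 | baaabbaaabaa
  16 |   6 | baabbbaaabbaaabaa
  17 |  15 | bbaaabaa
  18 |  10 | bbaaabbaaabaa
  19 |   5 | bbaabbbaaabbaaabaa
  20 |   9 | bbbaaabbaaabaa
  21 |   4 | bbbaabbbaaabbaaabaa
  22 |   3 | bbbbaabbbaaabbaaabaa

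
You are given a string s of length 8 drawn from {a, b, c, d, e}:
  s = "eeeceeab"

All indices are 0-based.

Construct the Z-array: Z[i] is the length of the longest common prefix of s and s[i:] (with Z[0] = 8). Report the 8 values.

Z[0]=8
i=1: fresh scan; Z[1]=2 grow→box=[1,3)
i=2: min(r-i=1, Z[1]=2)=1; Z[2]=1
i=3: fresh scan; Z[3]=0
i=4: fresh scan; Z[4]=2 grow→box=[4,6)
i=5: min(r-i=1, Z[1]=2)=1; Z[5]=1
i=6: fresh scan; Z[6]=0
i=7: fresh scan; Z[7]=0

[8, 2, 1, 0, 2, 1, 0, 0]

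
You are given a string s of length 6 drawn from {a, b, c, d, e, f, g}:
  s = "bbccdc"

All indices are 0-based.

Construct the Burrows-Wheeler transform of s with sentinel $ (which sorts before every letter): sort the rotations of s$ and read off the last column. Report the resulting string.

rank  rotation last
    0  $bbccdc  c
    1  bbccdc$  $
    2  bccdc$b  b
    3  c$bbccd  d
    4  ccdc$bb  b
    5  cdc$bbc  c
    6  dc$bbcc  c

c$bdbcc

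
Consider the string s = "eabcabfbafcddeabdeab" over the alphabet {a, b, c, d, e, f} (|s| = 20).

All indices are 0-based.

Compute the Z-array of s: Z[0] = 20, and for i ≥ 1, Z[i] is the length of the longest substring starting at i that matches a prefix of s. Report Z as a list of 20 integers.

[20, 0, 0, 0, 0, 0, 0, 0, 0, 0, 0, 0, 0, 3, 0, 0, 0, 3, 0, 0]

Z[0]=20
i=1: outside box; Z[1]=0
i=2: outside box; Z[2]=0
i=3: outside box; Z[3]=0
i=4: outside box; Z[4]=0
i=5: outside box; Z[5]=0
i=6: outside box; Z[6]=0
i=7: outside box; Z[7]=0
i=8: outside box; Z[8]=0
i=9: outside box; Z[9]=0
i=10: outside box; Z[10]=0
i=11: outside box; Z[11]=0
i=12: outside box; Z[12]=0
i=13: outside box; Z[13]=3 scan→box=[13,16)
i=14: min(r-i=2, Z[1]=0)=0; Z[14]=0
i=15: min(r-i=1, Z[2]=0)=0; Z[15]=0
i=16: outside box; Z[16]=0
i=17: outside box; Z[17]=3 scan→box=[17,20)
i=18: min(r-i=2, Z[1]=0)=0; Z[18]=0
i=19: min(r-i=1, Z[2]=0)=0; Z[19]=0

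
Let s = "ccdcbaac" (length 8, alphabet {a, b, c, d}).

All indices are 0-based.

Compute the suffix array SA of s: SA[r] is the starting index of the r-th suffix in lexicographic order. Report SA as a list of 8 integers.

[5, 6, 4, 7, 3, 0, 1, 2]

rank→(start, suffix):
  0 → (5, 'aac')
  1 → (6, 'ac')
  2 → (4, 'baac')
  3 → (7, 'c')
  4 → (3, 'cbaac')
  5 → (0, 'ccdcbaac')
  6 → (1, 'cdcbaac')
  7 → (2, 'dcbaac')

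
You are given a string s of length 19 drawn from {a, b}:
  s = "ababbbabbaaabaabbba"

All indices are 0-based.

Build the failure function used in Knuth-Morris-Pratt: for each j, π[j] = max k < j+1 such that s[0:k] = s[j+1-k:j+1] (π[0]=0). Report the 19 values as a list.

[0, 0, 1, 2, 0, 0, 1, 2, 0, 1, 1, 1, 2, 3, 1, 2, 0, 0, 1]

π[0] = 0
j=1 s[j]='b': π[1]=0 (border '')
j=2 s[j]='a': π[2]=1 (border 'a')
j=3 s[j]='b': π[3]=2 (border 'ab')
j=4 s[j]='b': k: 2→0; π[4]=0 (border '')
j=5 s[j]='b': π[5]=0 (border '')
j=6 s[j]='a': π[6]=1 (border 'a')
j=7 s[j]='b': π[7]=2 (border 'ab')
j=8 s[j]='b': k: 2→0; π[8]=0 (border '')
j=9 s[j]='a': π[9]=1 (border 'a')
j=10 s[j]='a': k: 1→0; π[10]=1 (border 'a')
j=11 s[j]='a': k: 1→0; π[11]=1 (border 'a')
j=12 s[j]='b': π[12]=2 (border 'ab')
j=13 s[j]='a': π[13]=3 (border 'aba')
j=14 s[j]='a': k: 3→1→0; π[14]=1 (border 'a')
j=15 s[j]='b': π[15]=2 (border 'ab')
j=16 s[j]='b': k: 2→0; π[16]=0 (border '')
j=17 s[j]='b': π[17]=0 (border '')
j=18 s[j]='a': π[18]=1 (border 'a')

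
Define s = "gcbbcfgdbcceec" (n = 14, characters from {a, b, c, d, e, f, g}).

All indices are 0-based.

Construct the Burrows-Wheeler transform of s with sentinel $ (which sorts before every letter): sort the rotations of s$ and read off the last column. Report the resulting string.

rank  rotation         last
    0  $gcbbcfgdbcceec  c
    1  bbcfgdbcceec$gc  c
    2  bcceec$gcbbcfgd  d
    3  bcfgdbcceec$gcb  b
    4  c$gcbbcfgdbccee  e
    5  cbbcfgdbcceec$g  g
    6  cceec$gcbbcfgdb  b
    7  ceec$gcbbcfgdbc  c
    8  cfgdbcceec$gcbb  b
    9  dbcceec$gcbbcfg  g
   10  ec$gcbbcfgdbcce  e
   11  eec$gcbbcfgdbcc  c
   12  fgdbcceec$gcbbc  c
   13  gcbbcfgdbcceec$  $
   14  gdbcceec$gcbbcf  f

ccdbegbcbgecc$f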